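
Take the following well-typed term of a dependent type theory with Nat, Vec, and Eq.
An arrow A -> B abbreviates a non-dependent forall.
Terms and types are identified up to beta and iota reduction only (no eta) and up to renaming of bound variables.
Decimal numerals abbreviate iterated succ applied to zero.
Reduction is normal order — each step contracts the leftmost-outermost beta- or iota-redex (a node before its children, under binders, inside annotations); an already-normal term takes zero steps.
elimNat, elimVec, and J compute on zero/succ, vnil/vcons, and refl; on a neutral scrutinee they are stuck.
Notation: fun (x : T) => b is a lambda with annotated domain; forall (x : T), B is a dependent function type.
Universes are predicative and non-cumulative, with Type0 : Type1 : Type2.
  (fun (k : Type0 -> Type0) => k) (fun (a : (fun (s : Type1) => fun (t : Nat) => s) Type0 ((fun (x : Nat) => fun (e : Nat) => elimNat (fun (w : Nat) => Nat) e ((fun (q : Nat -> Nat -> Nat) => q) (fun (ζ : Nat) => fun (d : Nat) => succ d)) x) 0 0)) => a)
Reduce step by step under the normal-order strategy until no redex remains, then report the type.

normal-order reduction:
  (fun (k : Type0 -> Type0) => k) (fun (a : (fun (s : Type1) => fun (t : Nat) => s) Type0 ((fun (x : Nat) => fun (e : Nat) => elimNat (fun (w : Nat) => Nat) e ((fun (q : Nat -> Nat -> Nat) => q) (fun (ζ : Nat) => fun (d : Nat) => succ d)) x) 0 0)) => a)
  ~> fun (k : (fun (a : Type1) => fun (s : Nat) => a) Type0 ((fun (t : Nat) => fun (x : Nat) => elimNat (fun (e : Nat) => Nat) x ((fun (w : Nat -> Nat -> Nat) => w) (fun (q : Nat) => fun (ζ : Nat) => succ ζ)) t) 0 0)) => k
  ~> fun (k : (fun (a : Nat) => Type0) ((fun (s : Nat) => fun (t : Nat) => elimNat (fun (x : Nat) => Nat) t ((fun (e : Nat -> Nat -> Nat) => e) (fun (w : Nat) => fun (q : Nat) => succ q)) s) 0 0)) => k
  ~> fun (k : Type0) => k
inferred type:
  Type0 -> Type0


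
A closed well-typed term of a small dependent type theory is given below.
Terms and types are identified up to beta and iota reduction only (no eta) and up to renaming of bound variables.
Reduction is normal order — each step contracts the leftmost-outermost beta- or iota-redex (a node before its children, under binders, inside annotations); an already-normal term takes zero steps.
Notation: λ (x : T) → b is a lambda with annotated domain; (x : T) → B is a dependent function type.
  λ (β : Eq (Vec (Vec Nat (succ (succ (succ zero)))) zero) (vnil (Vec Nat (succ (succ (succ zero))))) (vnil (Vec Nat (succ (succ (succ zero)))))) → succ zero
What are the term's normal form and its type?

normal form:
  λ (β : Eq (Vec (Vec Nat (succ (succ (succ zero)))) zero) (vnil (Vec Nat (succ (succ (succ zero))))) (vnil (Vec Nat (succ (succ (succ zero)))))) → succ zero
inferred type:
  (β : Eq (Vec (Vec Nat (succ (succ (succ zero)))) zero) (vnil (Vec Nat (succ (succ (succ zero))))) (vnil (Vec Nat (succ (succ (succ zero)))))) → Nat
observation: the term is already in normal form.


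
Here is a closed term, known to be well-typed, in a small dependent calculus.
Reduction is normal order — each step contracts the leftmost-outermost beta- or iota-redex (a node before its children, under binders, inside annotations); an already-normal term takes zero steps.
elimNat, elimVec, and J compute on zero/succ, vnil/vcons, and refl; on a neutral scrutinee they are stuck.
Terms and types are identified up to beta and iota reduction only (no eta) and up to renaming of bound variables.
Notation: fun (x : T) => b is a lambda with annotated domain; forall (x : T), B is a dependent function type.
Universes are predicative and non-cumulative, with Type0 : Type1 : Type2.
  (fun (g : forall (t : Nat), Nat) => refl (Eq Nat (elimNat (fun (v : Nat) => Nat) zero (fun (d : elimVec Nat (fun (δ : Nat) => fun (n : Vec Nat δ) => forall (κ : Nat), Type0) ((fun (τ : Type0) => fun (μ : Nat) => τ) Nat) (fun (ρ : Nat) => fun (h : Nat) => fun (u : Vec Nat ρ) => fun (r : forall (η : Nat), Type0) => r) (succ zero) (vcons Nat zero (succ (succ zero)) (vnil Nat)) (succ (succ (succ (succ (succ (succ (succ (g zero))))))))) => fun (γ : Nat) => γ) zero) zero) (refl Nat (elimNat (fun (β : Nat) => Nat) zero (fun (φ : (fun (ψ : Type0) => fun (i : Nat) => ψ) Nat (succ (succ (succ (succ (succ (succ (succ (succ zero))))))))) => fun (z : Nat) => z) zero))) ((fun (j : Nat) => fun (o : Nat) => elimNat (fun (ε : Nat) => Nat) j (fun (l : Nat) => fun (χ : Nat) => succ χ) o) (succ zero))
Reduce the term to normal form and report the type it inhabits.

normal form:
  refl (Eq Nat zero zero) (refl Nat zero)
inferred type:
  Eq (Eq Nat zero zero) (refl Nat zero) (refl Nat zero)
observation: the first redex contracted is a beta-redex; the normal form is reached in 3 normal-order steps.


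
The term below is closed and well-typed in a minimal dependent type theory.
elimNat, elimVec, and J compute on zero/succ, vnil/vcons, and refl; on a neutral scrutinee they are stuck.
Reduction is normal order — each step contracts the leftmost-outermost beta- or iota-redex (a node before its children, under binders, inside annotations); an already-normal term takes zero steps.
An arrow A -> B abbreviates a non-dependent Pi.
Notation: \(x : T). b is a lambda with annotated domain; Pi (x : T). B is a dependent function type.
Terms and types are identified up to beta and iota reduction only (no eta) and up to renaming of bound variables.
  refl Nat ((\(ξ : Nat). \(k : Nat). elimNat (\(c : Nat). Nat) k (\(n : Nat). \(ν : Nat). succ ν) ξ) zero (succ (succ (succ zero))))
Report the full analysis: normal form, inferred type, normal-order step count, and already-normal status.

resulting normal form:
  refl Nat (succ (succ (succ zero)))
the term's type:
  Eq Nat (succ (succ (succ zero))) (succ (succ (succ zero)))
reduction steps (normal order): 3
term was already normal: no
first redex: a beta-redex


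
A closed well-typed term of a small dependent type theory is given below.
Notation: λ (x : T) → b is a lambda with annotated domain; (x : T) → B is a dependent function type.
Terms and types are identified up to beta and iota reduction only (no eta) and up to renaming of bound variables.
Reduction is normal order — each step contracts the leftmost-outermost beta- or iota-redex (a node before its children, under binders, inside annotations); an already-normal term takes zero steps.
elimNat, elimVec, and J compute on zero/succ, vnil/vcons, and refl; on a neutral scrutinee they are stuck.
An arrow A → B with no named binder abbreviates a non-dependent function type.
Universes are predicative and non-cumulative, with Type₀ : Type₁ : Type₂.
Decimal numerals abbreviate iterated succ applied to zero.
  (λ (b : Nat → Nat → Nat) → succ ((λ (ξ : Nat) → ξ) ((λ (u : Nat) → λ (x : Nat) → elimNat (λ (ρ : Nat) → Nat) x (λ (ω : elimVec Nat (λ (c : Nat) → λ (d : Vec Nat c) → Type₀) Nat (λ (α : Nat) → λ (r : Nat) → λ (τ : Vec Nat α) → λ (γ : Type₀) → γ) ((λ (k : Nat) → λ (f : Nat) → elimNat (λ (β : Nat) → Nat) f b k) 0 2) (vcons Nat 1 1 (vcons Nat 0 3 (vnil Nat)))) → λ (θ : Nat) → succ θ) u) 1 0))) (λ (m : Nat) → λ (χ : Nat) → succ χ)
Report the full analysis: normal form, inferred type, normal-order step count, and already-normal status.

normal form:
  2
type:
  Nat
reduction steps (normal order): 8
started in normal form: no
first contracted redex: a beta-redex


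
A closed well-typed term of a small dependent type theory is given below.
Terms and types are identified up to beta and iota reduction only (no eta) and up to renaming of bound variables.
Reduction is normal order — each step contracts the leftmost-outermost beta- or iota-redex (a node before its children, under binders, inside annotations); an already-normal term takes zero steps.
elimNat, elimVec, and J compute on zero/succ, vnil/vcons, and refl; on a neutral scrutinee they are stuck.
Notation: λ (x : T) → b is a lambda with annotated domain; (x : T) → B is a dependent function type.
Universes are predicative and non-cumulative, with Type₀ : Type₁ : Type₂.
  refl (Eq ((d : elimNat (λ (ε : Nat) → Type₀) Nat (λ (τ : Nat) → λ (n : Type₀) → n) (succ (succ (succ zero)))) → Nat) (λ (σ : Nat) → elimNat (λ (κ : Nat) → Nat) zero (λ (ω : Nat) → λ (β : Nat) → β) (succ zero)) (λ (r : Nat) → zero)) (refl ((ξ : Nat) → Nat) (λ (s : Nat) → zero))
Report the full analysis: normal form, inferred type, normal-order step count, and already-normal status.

reduced normal form:
  refl (Eq ((d : Nat) → Nat) (λ (ε : Nat) → zero) (λ (τ : Nat) → zero)) (refl ((n : Nat) → Nat) (λ (σ : Nat) → zero))
the term's type:
  Eq (Eq ((d : Nat) → Nat) (λ (ε : Nat) → zero) (λ (τ : Nat) → zero)) (refl ((n : Nat) → Nat) (λ (σ : Nat) → zero)) (refl ((κ : Nat) → Nat) (λ (ω : Nat) → zero))
steps to reach normal form (normal order): 14
started in normal form: no
first contracted redex: an elimNat iota-redex


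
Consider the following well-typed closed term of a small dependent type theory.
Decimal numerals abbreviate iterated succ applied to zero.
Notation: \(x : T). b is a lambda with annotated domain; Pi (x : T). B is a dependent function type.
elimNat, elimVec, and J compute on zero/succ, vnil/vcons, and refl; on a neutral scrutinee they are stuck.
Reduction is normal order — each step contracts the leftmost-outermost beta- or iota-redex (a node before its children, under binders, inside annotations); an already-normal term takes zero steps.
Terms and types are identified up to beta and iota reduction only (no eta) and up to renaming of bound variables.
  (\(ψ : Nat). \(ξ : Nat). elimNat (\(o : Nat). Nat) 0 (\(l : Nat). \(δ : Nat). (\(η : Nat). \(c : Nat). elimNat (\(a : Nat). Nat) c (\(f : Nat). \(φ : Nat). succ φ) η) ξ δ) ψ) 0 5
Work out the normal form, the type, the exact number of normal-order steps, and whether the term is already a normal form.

resulting normal form:
  0
inferred type:
  Nat
steps to reach normal form (normal order): 3
term was already normal: no
first redex: a beta-redex


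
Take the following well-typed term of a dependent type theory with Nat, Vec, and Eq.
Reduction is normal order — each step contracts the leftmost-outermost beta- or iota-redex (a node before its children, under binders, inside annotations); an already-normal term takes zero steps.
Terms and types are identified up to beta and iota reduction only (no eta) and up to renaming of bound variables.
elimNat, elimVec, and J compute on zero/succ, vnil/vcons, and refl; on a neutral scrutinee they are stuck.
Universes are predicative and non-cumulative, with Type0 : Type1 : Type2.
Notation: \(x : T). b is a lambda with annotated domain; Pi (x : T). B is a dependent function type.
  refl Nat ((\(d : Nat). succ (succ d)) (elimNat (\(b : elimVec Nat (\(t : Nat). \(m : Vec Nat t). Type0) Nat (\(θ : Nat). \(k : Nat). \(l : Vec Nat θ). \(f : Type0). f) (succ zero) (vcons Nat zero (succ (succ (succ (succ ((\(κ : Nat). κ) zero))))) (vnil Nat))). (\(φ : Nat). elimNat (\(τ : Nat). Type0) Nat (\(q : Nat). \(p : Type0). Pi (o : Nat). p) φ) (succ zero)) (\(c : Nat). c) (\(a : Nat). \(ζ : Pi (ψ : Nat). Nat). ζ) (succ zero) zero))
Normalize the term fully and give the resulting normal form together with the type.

reduced normal form:
  refl Nat (succ (succ zero))
inferred type:
  Eq Nat (succ (succ zero)) (succ (succ zero))
observation: 6 normal-order steps separate the term from its normal form.


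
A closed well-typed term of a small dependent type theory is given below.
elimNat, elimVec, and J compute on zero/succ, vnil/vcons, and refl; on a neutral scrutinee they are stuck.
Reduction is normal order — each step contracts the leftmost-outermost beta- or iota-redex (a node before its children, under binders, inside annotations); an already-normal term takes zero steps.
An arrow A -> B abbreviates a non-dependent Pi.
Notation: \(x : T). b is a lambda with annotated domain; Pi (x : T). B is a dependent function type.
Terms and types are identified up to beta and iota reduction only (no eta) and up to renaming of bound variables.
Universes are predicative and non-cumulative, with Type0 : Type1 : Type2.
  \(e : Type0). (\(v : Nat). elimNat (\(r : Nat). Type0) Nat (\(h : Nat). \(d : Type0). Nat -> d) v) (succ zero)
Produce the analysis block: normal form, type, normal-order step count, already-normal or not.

normal form:
  \(e : Type0). Nat -> Nat
the term's type:
  Type0 -> Type0
steps to reach normal form (normal order): 5
term was already normal: no
first redex: a beta-redex


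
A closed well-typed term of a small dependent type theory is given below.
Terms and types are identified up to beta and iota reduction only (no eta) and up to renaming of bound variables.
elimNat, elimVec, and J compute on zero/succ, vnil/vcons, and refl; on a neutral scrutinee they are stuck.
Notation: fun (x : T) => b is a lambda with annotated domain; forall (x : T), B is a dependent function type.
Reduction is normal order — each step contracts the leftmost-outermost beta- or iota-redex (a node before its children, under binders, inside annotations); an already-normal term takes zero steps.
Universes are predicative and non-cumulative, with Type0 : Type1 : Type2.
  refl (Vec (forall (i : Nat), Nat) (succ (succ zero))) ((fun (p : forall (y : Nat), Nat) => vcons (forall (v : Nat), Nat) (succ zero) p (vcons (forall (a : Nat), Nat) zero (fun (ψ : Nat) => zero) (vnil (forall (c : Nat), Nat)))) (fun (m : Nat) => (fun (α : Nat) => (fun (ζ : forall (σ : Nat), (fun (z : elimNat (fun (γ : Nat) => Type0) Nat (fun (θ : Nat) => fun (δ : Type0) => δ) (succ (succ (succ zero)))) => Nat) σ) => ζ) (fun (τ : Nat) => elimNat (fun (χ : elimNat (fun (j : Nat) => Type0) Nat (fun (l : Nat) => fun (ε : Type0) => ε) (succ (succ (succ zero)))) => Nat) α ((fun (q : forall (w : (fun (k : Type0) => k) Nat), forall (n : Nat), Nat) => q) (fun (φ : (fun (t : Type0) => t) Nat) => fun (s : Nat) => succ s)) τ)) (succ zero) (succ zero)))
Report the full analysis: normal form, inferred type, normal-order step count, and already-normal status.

reduced normal form:
  refl (Vec (forall (i : Nat), Nat) (succ (succ zero))) (vcons (forall (p : Nat), Nat) (succ zero) (fun (y : Nat) => succ (succ zero)) (vcons (forall (v : Nat), Nat) zero (fun (a : Nat) => zero) (vnil (forall (ψ : Nat), Nat))))
inferred type:
  Eq (Vec (forall (i : Nat), Nat) (succ (succ zero))) (vcons (forall (p : Nat), Nat) (succ zero) (fun (y : Nat) => succ (succ zero)) (vcons (forall (v : Nat), Nat) zero (fun (a : Nat) => zero) (vnil (forall (ψ : Nat), Nat)))) (vcons (forall (c : Nat), Nat) (succ zero) (fun (m : Nat) => succ (succ zero)) (vcons (forall (α : Nat), Nat) zero (fun (ζ : Nat) => zero) (vnil (forall (σ : Nat), Nat))))
normal-order step count: 9
started in normal form: no
first redex: a beta-redex


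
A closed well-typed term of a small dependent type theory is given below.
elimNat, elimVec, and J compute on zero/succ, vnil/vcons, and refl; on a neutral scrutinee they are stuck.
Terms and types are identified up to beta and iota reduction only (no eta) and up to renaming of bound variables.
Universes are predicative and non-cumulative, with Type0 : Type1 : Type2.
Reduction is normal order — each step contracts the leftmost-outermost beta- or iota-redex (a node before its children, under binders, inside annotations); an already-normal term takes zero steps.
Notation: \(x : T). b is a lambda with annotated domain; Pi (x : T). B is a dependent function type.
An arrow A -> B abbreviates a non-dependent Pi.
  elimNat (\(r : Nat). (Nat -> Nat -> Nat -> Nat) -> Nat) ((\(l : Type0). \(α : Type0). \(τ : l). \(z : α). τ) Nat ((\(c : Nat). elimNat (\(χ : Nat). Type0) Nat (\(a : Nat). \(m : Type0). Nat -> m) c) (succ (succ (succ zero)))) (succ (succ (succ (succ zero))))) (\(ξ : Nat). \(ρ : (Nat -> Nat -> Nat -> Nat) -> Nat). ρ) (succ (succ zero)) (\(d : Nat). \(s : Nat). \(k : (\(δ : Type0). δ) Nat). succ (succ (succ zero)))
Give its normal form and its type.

normal form:
  succ (succ (succ (succ zero)))
type:
  Nat
observation: the first redex contracted is an elimNat iota-redex; the normal form is reached in 11 normal-order steps.


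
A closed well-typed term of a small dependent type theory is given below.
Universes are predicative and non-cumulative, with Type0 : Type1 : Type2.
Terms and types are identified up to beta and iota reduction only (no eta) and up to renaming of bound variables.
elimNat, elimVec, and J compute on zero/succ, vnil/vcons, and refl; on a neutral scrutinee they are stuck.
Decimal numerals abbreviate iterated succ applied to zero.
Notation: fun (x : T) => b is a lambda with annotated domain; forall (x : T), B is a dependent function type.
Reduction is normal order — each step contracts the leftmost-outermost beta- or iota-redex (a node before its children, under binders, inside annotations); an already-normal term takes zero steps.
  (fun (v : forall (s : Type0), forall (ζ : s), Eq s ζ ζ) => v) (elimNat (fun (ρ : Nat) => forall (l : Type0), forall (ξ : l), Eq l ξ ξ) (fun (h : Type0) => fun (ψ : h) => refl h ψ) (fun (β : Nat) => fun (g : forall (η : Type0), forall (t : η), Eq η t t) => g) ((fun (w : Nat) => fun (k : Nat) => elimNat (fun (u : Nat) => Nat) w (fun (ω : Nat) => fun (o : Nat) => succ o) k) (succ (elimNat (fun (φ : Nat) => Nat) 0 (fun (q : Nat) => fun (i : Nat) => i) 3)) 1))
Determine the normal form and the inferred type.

normal form:
  fun (v : Type0) => fun (s : v) => refl v s
type:
  forall (v : Type0), forall (s : v), Eq v s s
observation: the term reaches its normal form after 24 normal-order steps.


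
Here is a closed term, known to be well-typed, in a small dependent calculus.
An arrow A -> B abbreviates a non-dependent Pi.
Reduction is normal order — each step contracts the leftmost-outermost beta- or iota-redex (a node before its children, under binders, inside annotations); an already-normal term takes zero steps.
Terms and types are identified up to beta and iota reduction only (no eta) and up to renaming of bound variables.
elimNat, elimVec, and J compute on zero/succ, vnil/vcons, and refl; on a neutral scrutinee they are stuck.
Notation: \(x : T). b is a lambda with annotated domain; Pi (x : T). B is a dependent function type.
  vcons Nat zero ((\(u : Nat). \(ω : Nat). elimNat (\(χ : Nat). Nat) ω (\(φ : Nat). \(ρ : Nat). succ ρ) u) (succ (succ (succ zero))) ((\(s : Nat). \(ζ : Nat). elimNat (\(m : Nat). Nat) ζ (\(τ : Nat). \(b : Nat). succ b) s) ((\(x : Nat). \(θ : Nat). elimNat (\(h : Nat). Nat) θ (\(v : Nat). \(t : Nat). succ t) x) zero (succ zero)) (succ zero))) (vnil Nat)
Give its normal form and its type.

reduced normal form:
  vcons Nat zero (succ (succ (succ (succ (succ zero))))) (vnil Nat)
the term's type:
  Vec Nat (succ zero)


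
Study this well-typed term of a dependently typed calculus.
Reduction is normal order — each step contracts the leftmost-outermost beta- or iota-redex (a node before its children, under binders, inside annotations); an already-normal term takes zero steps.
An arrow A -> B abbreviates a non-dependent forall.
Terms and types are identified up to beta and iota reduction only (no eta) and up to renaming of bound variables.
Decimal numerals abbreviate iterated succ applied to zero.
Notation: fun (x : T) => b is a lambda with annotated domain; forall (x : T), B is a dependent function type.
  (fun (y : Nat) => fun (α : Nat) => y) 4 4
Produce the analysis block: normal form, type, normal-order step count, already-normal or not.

normal form:
  4
type:
  Nat
steps to reach normal form (normal order): 2
already normal: no
first contracted redex: a beta-redex


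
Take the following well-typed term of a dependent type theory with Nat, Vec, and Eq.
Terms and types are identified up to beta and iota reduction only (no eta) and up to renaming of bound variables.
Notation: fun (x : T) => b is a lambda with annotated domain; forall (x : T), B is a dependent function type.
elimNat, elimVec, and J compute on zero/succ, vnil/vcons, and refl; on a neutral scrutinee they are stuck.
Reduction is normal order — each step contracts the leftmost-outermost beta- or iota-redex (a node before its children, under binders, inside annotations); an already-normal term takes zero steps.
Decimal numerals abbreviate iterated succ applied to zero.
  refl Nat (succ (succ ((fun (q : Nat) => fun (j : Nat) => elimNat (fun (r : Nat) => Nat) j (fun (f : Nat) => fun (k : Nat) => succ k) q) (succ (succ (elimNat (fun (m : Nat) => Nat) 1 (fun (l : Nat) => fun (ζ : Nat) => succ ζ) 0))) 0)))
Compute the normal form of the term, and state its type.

normal form:
  refl Nat 5
the term's type:
  Eq Nat 5 5
observation: the leftmost-outermost redex is a beta-redex, and normalization takes 13 steps.


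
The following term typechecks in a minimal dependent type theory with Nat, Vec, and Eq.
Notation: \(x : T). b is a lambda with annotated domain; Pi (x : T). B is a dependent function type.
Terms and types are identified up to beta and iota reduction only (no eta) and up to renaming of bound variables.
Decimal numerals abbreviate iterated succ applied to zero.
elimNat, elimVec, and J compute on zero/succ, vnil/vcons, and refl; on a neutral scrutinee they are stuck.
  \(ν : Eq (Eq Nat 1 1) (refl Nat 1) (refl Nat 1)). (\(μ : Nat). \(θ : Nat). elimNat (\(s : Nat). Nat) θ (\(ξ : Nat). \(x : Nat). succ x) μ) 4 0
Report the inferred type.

inferred type:
  Pi (ν : Eq (Eq Nat 1 1) (refl Nat 1) (refl Nat 1)). Nat


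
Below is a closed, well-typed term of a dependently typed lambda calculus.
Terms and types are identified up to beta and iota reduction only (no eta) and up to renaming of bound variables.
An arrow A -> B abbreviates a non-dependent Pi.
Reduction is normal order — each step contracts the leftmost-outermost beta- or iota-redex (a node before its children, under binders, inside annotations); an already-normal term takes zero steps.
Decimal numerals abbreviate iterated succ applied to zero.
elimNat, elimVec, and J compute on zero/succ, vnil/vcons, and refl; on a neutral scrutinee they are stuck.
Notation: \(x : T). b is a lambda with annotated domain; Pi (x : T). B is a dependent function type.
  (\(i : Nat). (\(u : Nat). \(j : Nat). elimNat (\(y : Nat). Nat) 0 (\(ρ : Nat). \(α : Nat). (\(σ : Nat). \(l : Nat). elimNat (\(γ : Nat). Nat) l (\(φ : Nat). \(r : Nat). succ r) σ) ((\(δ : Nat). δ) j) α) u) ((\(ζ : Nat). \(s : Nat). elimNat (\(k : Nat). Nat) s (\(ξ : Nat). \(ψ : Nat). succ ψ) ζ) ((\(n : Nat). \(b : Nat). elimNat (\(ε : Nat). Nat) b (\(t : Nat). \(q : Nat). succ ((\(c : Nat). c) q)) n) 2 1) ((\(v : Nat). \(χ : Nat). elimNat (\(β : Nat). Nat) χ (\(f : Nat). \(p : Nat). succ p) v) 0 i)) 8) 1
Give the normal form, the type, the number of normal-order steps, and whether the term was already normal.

normal form:
  32
inferred type:
  Nat
reduction steps (normal order): 70
already normal: no
first redex: a beta-redex


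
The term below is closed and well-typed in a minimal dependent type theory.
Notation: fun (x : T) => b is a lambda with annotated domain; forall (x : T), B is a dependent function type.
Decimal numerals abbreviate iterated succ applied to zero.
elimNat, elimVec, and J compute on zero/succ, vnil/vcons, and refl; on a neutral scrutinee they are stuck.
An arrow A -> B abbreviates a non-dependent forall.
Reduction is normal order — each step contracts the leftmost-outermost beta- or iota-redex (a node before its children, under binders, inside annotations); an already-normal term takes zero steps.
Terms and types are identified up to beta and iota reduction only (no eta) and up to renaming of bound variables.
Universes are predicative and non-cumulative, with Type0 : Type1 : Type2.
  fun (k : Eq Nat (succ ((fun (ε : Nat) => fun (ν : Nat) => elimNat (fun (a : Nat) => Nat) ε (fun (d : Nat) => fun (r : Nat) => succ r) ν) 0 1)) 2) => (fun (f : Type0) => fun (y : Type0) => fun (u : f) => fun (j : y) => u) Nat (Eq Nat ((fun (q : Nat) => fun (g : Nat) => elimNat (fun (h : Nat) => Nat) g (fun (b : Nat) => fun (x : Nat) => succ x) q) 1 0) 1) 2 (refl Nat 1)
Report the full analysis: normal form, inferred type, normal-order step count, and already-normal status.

resulting normal form:
  fun (k : Eq Nat 2 2) => 2
inferred type:
  Eq Nat 2 2 -> Nat
steps to reach normal form (normal order): 10
already normal: no
first redex: a beta-redex


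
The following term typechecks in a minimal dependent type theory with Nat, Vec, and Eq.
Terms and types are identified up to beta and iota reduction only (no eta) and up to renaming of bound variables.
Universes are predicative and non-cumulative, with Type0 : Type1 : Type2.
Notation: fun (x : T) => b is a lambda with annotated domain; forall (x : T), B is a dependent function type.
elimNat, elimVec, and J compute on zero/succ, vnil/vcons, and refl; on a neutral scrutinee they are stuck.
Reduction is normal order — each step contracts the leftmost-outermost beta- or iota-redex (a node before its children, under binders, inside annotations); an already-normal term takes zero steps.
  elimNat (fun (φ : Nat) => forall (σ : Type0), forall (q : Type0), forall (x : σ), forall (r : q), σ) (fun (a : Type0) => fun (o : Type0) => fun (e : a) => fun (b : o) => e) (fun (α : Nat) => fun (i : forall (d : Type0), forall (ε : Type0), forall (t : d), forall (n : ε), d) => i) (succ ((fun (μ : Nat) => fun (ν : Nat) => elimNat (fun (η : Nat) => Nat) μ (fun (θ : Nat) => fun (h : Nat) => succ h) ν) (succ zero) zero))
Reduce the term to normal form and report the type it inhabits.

resulting normal form:
  fun (φ : Type0) => fun (σ : Type0) => fun (q : φ) => fun (x : σ) => q
inferred type:
  forall (φ : Type0), forall (σ : Type0), forall (q : φ), forall (x : σ), φ


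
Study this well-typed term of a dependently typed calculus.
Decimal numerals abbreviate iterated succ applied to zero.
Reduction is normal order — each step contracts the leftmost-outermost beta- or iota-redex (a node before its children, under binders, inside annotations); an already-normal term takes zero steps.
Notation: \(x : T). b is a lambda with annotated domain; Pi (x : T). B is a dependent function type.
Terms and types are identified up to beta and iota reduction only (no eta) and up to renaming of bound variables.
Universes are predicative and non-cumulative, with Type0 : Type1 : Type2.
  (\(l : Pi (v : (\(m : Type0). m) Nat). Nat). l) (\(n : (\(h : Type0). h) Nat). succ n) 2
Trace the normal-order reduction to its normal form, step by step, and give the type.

normal-order reduction:
  (\(l : Pi (v : (\(m : Type0). m) Nat). Nat). l) (\(n : (\(h : Type0). h) Nat). succ n) 2
  ~> (\(l : (\(v : Type0). v) Nat). succ l) 2
  ~> 3
type:
  Nat


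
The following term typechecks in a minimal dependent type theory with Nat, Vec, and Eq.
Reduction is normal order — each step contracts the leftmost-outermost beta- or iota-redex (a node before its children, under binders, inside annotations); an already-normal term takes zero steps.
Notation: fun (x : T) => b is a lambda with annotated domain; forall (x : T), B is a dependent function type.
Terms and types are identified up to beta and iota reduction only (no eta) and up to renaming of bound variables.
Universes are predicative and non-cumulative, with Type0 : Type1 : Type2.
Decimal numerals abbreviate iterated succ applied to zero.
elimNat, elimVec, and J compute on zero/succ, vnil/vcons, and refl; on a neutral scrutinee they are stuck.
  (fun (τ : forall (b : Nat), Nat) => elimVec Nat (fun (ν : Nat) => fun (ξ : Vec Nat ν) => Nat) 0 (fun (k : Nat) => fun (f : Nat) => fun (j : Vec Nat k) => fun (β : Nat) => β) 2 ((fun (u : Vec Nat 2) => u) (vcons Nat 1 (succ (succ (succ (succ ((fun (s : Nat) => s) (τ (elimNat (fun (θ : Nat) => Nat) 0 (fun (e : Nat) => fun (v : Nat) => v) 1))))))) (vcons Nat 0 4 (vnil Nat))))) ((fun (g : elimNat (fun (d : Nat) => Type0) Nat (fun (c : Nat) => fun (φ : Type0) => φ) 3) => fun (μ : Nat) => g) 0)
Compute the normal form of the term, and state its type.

reduced normal form:
  0
inferred type:
  Nat
observation: 13 normal-order steps normalize the term, beginning with a beta-redex.


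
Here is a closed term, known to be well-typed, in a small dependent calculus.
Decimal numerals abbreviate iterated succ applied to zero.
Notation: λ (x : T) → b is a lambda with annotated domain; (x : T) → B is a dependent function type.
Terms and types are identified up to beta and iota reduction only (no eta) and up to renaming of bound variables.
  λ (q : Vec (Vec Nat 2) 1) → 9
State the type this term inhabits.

type:
  (q : Vec (Vec Nat 2) 1) → Nat


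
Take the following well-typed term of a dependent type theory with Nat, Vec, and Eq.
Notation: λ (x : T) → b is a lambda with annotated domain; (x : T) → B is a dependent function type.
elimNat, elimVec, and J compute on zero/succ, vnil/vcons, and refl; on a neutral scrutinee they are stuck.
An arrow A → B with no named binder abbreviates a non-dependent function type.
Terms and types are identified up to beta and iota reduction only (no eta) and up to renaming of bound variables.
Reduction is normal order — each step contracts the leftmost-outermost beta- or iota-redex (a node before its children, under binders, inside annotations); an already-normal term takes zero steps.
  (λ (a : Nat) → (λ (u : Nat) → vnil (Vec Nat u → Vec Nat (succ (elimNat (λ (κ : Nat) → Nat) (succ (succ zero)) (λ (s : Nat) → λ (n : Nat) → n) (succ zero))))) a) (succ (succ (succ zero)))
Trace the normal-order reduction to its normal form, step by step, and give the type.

normal-order reduction sequence:
  (λ (a : Nat) → (λ (u : Nat) → vnil (Vec Nat u → Vec Nat (succ (elimNat (λ (κ : Nat) → Nat) (succ (succ zero)) (λ (s : Nat) → λ (n : Nat) → n) (succ zero))))) a) (succ (succ (succ zero)))
  ~> (λ (a : Nat) → vnil (Vec Nat a → Vec Nat (succ (elimNat (λ (u : Nat) → Nat) (succ (succ zero)) (λ (κ : Nat) → λ (s : Nat) → s) (succ zero))))) (succ (succ (succ zero)))
  ~> vnil (Vec Nat (succ (succ (succ zero))) → Vec Nat (succ (elimNat (λ (a : Nat) → Nat) (succ (succ zero)) (λ (u : Nat) → λ (κ : Nat) → κ) (succ zero))))
  ~> vnil (Vec Nat (succ (succ (succ zero))) → Vec Nat (succ ((λ (a : Nat) → λ (u : Nat) → u) zero (elimNat (λ (κ : Nat) → Nat) (succ (succ zero)) (λ (s : Nat) → λ (n : Nat) → n) zero))))
  ~> vnil (Vec Nat (succ (succ (succ zero))) → Vec Nat (succ ((λ (a : Nat) → a) (elimNat (λ (u : Nat) → Nat) (succ (succ zero)) (λ (κ : Nat) → λ (s : Nat) → s) zero))))
  ~> vnil (Vec Nat (succ (succ (succ zero))) → Vec Nat (succ (elimNat (λ (a : Nat) → Nat) (succ (succ zero)) (λ (u : Nat) → λ (κ : Nat) → κ) zero)))
  ~> vnil (Vec Nat (succ (succ (succ zero))) → Vec Nat (succ (succ (succ zero))))
type:
  Vec (Vec Nat (succ (succ (succ zero))) → Vec Nat (succ (succ (succ zero)))) zero


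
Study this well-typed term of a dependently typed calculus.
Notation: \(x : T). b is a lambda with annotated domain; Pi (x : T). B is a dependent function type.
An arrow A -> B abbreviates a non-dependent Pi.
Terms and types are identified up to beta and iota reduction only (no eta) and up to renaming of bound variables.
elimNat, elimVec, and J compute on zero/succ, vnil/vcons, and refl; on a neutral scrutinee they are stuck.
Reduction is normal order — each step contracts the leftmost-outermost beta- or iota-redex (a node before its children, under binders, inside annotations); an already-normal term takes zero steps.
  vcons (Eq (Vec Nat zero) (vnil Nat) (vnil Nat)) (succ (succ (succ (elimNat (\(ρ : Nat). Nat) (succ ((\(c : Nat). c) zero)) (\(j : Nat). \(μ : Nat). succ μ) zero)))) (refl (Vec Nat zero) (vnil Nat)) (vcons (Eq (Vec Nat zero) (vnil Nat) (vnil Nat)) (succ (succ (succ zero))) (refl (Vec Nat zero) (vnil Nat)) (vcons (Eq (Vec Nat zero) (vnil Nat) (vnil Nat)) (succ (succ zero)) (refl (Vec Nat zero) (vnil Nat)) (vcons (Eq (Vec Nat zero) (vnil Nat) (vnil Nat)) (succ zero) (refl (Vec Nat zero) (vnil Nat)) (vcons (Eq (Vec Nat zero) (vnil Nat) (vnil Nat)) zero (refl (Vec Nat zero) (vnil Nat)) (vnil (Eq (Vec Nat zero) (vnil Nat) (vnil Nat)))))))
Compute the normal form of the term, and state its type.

resulting normal form:
  vcons (Eq (Vec Nat zero) (vnil Nat) (vnil Nat)) (succ (succ (succ (succ zero)))) (refl (Vec Nat zero) (vnil Nat)) (vcons (Eq (Vec Nat zero) (vnil Nat) (vnil Nat)) (succ (succ (succ zero))) (refl (Vec Nat zero) (vnil Nat)) (vcons (Eq (Vec Nat zero) (vnil Nat) (vnil Nat)) (succ (succ zero)) (refl (Vec Nat zero) (vnil Nat)) (vcons (Eq (Vec Nat zero) (vnil Nat) (vnil Nat)) (succ zero) (refl (Vec Nat zero) (vnil Nat)) (vcons (Eq (Vec Nat zero) (vnil Nat) (vnil Nat)) zero (refl (Vec Nat zero) (vnil Nat)) (vnil (Eq (Vec Nat zero) (vnil Nat) (vnil Nat)))))))
inferred type:
  Vec (Eq (Vec Nat zero) (vnil Nat) (vnil Nat)) (succ (succ (succ (succ (succ zero)))))
observation: normalization takes exactly 2 steps under the normal-order strategy.


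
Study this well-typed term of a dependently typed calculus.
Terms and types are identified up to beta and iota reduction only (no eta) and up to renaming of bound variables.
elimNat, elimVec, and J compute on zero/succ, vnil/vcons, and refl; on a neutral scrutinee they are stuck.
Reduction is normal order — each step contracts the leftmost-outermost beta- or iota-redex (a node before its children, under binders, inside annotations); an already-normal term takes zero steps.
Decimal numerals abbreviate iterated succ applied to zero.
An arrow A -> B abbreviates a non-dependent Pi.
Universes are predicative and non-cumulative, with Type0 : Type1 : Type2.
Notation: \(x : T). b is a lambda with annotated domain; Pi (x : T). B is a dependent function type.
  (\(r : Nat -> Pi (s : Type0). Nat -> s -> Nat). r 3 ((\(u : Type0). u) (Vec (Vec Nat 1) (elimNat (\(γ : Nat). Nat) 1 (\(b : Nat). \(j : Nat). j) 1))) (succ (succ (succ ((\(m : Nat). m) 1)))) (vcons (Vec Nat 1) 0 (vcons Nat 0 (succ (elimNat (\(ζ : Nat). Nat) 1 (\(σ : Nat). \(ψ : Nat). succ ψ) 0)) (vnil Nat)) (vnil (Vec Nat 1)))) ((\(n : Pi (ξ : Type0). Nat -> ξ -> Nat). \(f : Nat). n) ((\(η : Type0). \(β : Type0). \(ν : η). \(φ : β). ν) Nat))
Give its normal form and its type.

reduced normal form:
  4
the term's type:
  Nat


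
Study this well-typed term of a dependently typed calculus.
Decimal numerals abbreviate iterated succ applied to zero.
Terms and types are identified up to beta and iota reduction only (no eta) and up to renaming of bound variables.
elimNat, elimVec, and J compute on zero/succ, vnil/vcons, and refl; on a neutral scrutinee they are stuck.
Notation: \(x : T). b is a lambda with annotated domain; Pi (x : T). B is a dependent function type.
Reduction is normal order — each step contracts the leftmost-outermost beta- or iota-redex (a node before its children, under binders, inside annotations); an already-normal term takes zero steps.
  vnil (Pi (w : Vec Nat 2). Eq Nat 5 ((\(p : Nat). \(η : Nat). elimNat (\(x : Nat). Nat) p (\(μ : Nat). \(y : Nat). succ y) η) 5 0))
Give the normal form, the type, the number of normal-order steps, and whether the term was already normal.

reduced normal form:
  vnil (Pi (w : Vec Nat 2). Eq Nat 5 5)
inferred type:
  Vec (Pi (w : Vec Nat 2). Eq Nat 5 5) 0
reduction steps (normal order): 3
term was already normal: no
first contracted redex: a beta-redex


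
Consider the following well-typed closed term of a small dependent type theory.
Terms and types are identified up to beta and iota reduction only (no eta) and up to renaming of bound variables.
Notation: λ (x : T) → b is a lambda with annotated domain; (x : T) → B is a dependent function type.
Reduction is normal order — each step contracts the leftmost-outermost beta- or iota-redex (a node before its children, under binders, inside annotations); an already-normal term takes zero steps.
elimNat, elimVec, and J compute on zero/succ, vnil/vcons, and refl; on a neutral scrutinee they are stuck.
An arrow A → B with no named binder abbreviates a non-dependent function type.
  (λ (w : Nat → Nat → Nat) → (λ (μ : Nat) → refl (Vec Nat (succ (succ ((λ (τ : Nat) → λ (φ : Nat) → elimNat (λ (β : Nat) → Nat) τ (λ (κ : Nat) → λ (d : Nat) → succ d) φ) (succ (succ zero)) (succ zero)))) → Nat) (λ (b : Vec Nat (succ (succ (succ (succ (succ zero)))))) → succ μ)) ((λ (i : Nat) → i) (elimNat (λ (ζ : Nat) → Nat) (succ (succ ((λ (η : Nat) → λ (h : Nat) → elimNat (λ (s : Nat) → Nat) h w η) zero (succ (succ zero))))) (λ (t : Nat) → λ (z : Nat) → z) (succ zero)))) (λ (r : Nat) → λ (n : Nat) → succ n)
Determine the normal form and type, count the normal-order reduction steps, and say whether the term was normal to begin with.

normal form:
  refl (Vec Nat (succ (succ (succ (succ (succ zero))))) → Nat) (λ (w : Vec Nat (succ (succ (succ (succ (succ zero)))))) → succ (succ (succ (succ (succ zero)))))
type:
  Eq (Vec Nat (succ (succ (succ (succ (succ zero))))) → Nat) (λ (w : Vec Nat (succ (succ (succ (succ (succ zero)))))) → succ (succ (succ (succ (succ zero))))) (λ (μ : Vec Nat (succ (succ (succ (succ (succ zero)))))) → succ (succ (succ (succ (succ zero)))))
normal-order step count: 16
term was already normal: no
first redex: a beta-redex


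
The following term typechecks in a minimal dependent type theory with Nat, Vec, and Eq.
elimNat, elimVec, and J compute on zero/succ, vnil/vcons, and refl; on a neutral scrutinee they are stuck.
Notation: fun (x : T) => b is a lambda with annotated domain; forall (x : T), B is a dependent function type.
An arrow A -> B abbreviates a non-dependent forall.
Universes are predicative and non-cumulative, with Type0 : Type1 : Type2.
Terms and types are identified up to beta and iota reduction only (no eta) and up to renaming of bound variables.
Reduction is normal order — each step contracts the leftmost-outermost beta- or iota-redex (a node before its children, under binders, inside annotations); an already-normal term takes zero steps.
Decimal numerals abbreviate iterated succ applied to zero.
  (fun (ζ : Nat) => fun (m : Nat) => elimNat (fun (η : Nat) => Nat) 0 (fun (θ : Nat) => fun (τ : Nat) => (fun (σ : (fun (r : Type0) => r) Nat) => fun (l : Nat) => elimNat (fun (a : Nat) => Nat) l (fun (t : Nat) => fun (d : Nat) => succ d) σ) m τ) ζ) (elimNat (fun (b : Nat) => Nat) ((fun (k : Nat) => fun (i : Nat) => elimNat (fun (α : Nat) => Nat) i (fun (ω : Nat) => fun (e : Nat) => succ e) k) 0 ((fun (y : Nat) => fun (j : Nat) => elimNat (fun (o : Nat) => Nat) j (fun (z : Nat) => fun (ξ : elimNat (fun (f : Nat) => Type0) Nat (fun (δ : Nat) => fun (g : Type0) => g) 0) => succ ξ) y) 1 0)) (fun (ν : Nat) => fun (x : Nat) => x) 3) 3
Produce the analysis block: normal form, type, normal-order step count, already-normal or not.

normal form:
  3
the term's type:
  Nat
normal-order step count: 37
already normal: no
first contracted redex: a beta-redex


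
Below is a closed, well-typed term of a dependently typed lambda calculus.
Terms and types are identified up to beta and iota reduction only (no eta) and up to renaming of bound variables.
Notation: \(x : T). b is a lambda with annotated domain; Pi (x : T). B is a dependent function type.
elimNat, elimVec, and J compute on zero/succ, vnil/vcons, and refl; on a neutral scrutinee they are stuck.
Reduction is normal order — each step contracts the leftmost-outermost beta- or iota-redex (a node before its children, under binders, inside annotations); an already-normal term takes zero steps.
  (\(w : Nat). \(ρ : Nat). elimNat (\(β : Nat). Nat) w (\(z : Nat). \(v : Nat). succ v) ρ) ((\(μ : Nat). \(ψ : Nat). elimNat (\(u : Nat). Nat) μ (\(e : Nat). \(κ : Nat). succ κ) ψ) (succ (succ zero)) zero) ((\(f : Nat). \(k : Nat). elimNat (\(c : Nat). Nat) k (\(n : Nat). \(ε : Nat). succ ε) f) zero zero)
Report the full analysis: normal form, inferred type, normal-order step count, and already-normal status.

resulting normal form:
  succ (succ zero)
type:
  Nat
normal-order step count: 9
started in normal form: no
first redex: a beta-redex
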